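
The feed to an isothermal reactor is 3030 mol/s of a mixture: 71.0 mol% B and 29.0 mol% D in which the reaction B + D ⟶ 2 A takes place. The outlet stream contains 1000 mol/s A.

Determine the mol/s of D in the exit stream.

379 mol/s

For A: n = n₀ + 2ξ → 1000 = 0 + 2ξ, giving ξ = 500 mol/s.
Outlet amounts (n = n₀ + ν ξ):
  B: 2151 − 1(500) = 1651
  D: 878.7 − 1(500) = 378.7
  A: 0 + 2(500) = 1000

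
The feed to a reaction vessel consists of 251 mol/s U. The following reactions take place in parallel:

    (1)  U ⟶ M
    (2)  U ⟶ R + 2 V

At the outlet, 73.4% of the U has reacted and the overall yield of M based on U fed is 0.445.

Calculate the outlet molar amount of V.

Yield of M: 1ξ₁ / 251 = 0.445 → ξ₁ = 111.7 mol/s.
Conversion of U: 1ξ₁ + 1ξ₂ = 0.734 × 251 = 184.2 → ξ₂ = 72.54 mol/s.
Outlet amounts (n = n₀ + Σ ν·ξ):
  U: 251 − 1(111.7) − 1(72.54) = 66.77
  M: 0 + 1(111.7) = 111.7
  R: 0 + 1(72.54) = 72.54
  V: 0 + 2(72.54) = 145.1

145 mol/s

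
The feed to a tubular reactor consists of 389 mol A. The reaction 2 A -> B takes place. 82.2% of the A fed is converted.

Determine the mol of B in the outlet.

160 mol

A reacted = 0.822 × 389 = 319.8 mol; ν_A = −2, so ξ = 319.8/2 = 159.9 mol.
Outlet amounts (n = n₀ + ν ξ):
  A: 389 − 2(159.9) = 69.24
  B: 0 + 1(159.9) = 159.9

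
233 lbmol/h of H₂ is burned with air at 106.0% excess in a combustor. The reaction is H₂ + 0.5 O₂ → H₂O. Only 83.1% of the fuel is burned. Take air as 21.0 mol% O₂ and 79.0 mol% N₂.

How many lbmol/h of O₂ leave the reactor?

Stoichiometric O₂ = 0.5 × 233 = 116.5 lbmol/h; O₂ fed = 116.5 × 2.060 = 240 lbmol/h.
N₂ fed = 240 × 79/21 = 902.8 lbmol/h.
Fuel reacted = 0.831 × 233 → ξ = 193.6 lbmol/h.
Outlet (n = n₀ + ν ξ):
  H₂: 233 − 1(193.6) = 39.38
  O₂: 240 − 0.5(193.6) = 143.2
  N₂: 902.8 (inert)
  H₂O: 0 + 1(193.6) = 193.6

143 lbmol/h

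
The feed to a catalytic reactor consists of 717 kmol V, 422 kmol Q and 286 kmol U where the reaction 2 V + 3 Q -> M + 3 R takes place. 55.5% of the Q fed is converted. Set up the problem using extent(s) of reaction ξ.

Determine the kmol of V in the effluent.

Q reacted = 0.555 × 422 = 234.2 kmol; ν_Q = −3, so ξ = 234.2/3 = 78.07 kmol.
Outlet amounts (n = n₀ + ν ξ):
  V: 717 − 2(78.07) = 560.9
  Q: 422 − 3(78.07) = 187.8
  M: 0 + 1(78.07) = 78.07
  R: 0 + 3(78.07) = 234.2
  U: 286 (inert)

561 kmol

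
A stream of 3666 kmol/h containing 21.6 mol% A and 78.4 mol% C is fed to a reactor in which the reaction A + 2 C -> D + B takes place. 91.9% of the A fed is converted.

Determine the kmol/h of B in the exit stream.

A reacted = 0.919 × 791.9 = 727.7 kmol/h; ν_A = −1, so ξ = 727.7/1 = 727.7 kmol/h.
Outlet amounts (n = n₀ + ν ξ):
  A: 791.9 − 1(727.7) = 64.14
  C: 2874 − 2(727.7) = 1419
  D: 0 + 1(727.7) = 727.7
  B: 0 + 1(727.7) = 727.7

728 kmol/h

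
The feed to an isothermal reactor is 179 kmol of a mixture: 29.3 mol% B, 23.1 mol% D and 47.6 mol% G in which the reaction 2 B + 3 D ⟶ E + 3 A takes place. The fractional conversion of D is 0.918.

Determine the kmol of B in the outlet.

D reacted = 0.918 × 41.35 = 37.96 kmol; ν_D = −3, so ξ = 37.96/3 = 12.65 kmol.
Outlet amounts (n = n₀ + ν ξ):
  B: 52.45 − 2(12.65) = 27.14
  D: 41.35 − 3(12.65) = 3.391
  E: 0 + 1(12.65) = 12.65
  A: 0 + 3(12.65) = 37.96
  G: 85.2 (inert)

27.1 kmol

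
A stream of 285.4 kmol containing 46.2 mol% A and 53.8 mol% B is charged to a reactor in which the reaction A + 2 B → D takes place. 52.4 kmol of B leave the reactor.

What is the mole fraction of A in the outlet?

For B: n = n₀ − 2ξ → 52.4 = 153.5 − 2ξ, giving ξ = 50.57 kmol.
Outlet amounts (n = n₀ + ν ξ):
  A: 131.9 − 1(50.57) = 81.28
  B: 153.5 − 2(50.57) = 52.4
  D: 0 + 1(50.57) = 50.57
Total out = 184.3 kmol; y_A = 81.28 / 184.3 = 0.4411.

0.441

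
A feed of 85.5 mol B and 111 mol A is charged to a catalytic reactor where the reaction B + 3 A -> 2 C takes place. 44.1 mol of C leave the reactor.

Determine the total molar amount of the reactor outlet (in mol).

For C: n = n₀ + 2ξ → 44.1 = 0 + 2ξ, giving ξ = 22.05 mol.
Outlet amounts (n = n₀ + ν ξ):
  B: 85.5 − 1(22.05) = 63.45
  A: 111 − 3(22.05) = 44.85
  C: 0 + 2(22.05) = 44.1
Total out = 63.45 + 44.85 + 44.1 = 152.4 mol.

152 mol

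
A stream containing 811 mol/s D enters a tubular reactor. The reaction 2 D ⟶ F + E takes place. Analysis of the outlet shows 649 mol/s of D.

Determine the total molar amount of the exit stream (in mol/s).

811 mol/s

For D: n = n₀ − 2ξ → 649 = 811 − 2ξ, giving ξ = 81 mol/s.
Outlet amounts (n = n₀ + ν ξ):
  D: 811 − 2(81) = 649
  F: 0 + 1(81) = 81
  E: 0 + 1(81) = 81
Total out = 649 + 81 + 81 = 811 mol/s.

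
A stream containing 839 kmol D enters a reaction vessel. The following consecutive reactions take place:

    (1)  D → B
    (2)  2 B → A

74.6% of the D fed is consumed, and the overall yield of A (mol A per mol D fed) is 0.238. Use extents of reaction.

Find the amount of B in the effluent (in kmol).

Conversion of D: D consumed = 1ξ₁ = 0.746 × 839 → ξ₁ = 625.9 kmol.
Yield of A: 1ξ₂ / 839 = 0.238 → ξ₂ = 199.7 kmol.
Outlet amounts (n = n₀ + Σ ν·ξ):
  D: 839 − 1(625.9) = 213.1
  B: 0 + 1(625.9) − 2(199.7) = 226.5
  A: 0 + 1(199.7) = 199.7

227 kmol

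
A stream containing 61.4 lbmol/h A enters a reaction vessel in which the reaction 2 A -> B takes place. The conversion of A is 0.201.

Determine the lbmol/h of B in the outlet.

A reacted = 0.201 × 61.4 = 12.34 lbmol/h; ν_A = −2, so ξ = 12.34/2 = 6.171 lbmol/h.
Outlet amounts (n = n₀ + ν ξ):
  A: 61.4 − 2(6.171) = 49.06
  B: 0 + 1(6.171) = 6.171

6.17 lbmol/h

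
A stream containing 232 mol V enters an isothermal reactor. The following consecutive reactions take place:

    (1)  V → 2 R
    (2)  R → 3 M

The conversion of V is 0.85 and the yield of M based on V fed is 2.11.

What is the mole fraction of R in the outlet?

Conversion of V: V consumed = 1ξ₁ = 0.85 × 232 → ξ₁ = 197.2 mol.
Yield of M: 3ξ₂ / 232 = 2.11 → ξ₂ = 163.2 mol.
Outlet amounts (n = n₀ + Σ ν·ξ):
  V: 232 − 1(197.2) = 34.8
  R: 0 + 2(197.2) − 1(163.2) = 231.2
  M: 0 + 3(163.2) = 489.5
Total out = 755.5 mol; y_R = 231.2 / 755.5 = 0.306.

0.306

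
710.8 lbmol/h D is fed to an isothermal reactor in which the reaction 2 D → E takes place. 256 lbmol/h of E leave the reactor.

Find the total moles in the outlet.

455 lbmol/h

For E: n = n₀ + 1ξ → 256 = 0 + 1ξ, giving ξ = 256 lbmol/h.
Outlet amounts (n = n₀ + ν ξ):
  D: 710.8 − 2(256) = 198.8
  E: 0 + 1(256) = 256
Total out = 198.8 + 256 = 454.8 lbmol/h.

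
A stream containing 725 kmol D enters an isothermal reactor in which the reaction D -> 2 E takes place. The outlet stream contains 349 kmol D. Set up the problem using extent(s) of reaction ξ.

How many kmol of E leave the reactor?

For D: n = n₀ − 1ξ → 349 = 725 − 1ξ, giving ξ = 376 kmol.
Outlet amounts (n = n₀ + ν ξ):
  D: 725 − 1(376) = 349
  E: 0 + 2(376) = 752

752 kmol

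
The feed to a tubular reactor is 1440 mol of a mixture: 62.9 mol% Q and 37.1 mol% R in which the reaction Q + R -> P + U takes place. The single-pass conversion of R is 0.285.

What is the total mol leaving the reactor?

R reacted = 0.285 × 534.2 = 152.3 mol; ν_R = −1, so ξ = 152.3/1 = 152.3 mol.
Outlet amounts (n = n₀ + ν ξ):
  Q: 905.8 − 1(152.3) = 753.5
  R: 534.2 − 1(152.3) = 382
  P: 0 + 1(152.3) = 152.3
  U: 0 + 1(152.3) = 152.3
Total out = 753.5 + 382 + 152.3 + 152.3 = 1440 mol.

1440 mol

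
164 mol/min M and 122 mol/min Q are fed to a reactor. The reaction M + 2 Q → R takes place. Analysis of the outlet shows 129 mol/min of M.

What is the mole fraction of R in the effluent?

0.162

For M: n = n₀ − 1ξ → 129 = 164 − 1ξ, giving ξ = 35 mol/min.
Outlet amounts (n = n₀ + ν ξ):
  M: 164 − 1(35) = 129
  Q: 122 − 2(35) = 52
  R: 0 + 1(35) = 35
Total out = 216 mol/min; y_R = 35 / 216 = 0.162.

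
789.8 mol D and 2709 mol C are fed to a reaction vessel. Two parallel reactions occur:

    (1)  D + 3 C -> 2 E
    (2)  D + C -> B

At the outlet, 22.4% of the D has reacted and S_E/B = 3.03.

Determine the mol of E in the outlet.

213 mol

Conversion of D: D consumed = 0.224 × 789.8 = 176.9 mol = 1ξ₁ + 1ξ₂.
Selectivity: 2ξ₁ / (1ξ₂) = 3.03 → ξ₁ = 1.515 ξ₂.
Substitute: (1·1.515 + 1) ξ₂ = 176.9 → ξ₂ = 70.34 mol, ξ₁ = 106.6 mol.
Outlet amounts (n = n₀ + Σ ν·ξ):
  D: 789.8 − 1(106.6) − 1(70.34) = 612.9
  C: 2709 − 3(106.6) − 1(70.34) = 2319
  E: 0 + 2(106.6) = 213.1
  B: 0 + 1(70.34) = 70.34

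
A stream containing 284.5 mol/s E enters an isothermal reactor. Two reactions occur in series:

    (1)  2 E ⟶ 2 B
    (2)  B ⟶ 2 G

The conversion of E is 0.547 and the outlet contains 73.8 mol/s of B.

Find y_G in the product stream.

Conversion of E: E consumed = 2ξ₁ = 0.547 × 284.5 → ξ₁ = 77.81 mol/s.
B balance: n_B = 0 + 2ξ₁ − 1ξ₂ = 73.8 → ξ₂ = (2·77.81 − 73.8)/1 = 81.82 mol/s.
Outlet amounts (n = n₀ + Σ ν·ξ):
  E: 284.5 − 2(77.81) = 128.9
  B: 0 + 2(77.81) − 1(81.82) = 73.8
  G: 0 + 2(81.82) = 163.6
Total out = 366.3 mol/s; y_G = 163.6 / 366.3 = 0.4467.

0.447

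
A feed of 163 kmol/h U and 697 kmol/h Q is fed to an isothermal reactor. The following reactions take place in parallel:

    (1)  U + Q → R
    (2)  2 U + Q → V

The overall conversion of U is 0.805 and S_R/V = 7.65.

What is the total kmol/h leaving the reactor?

729 kmol/h

Conversion of U: U consumed = 0.805 × 163 = 131.2 kmol/h = 1ξ₁ + 2ξ₂.
Selectivity: 1ξ₁ / (1ξ₂) = 7.65 → ξ₁ = 7.65 ξ₂.
Substitute: (1·7.65 + 2) ξ₂ = 131.2 → ξ₂ = 13.6 kmol/h, ξ₁ = 104 kmol/h.
Outlet amounts (n = n₀ + Σ ν·ξ):
  U: 163 − 1(104) − 2(13.6) = 31.78
  Q: 697 − 1(104) − 1(13.6) = 579.4
  R: 0 + 1(104) = 104
  V: 0 + 1(13.6) = 13.6
Total out = 31.78 + 579.4 + 104 + 13.6 = 728.8 kmol/h.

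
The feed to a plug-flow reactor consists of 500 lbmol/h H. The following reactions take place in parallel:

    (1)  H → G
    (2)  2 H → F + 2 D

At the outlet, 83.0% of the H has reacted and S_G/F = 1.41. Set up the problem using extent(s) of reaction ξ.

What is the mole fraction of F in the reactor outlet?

0.196

Conversion of H: H consumed = 0.83 × 500 = 415 lbmol/h = 1ξ₁ + 2ξ₂.
Selectivity: 1ξ₁ / (1ξ₂) = 1.41 → ξ₁ = 1.41 ξ₂.
Substitute: (1·1.41 + 2) ξ₂ = 415 → ξ₂ = 121.7 lbmol/h, ξ₁ = 171.6 lbmol/h.
Outlet amounts (n = n₀ + Σ ν·ξ):
  H: 500 − 1(171.6) − 2(121.7) = 85
  G: 0 + 1(171.6) = 171.6
  F: 0 + 1(121.7) = 121.7
  D: 0 + 2(121.7) = 243.4
Total out = 621.7 lbmol/h; y_F = 121.7 / 621.7 = 0.1958.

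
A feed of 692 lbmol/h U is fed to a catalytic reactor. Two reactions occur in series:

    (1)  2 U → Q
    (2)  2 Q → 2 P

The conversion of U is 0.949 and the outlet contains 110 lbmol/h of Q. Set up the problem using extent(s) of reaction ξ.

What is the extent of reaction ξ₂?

ξ₂ = 109 lbmol/h

Conversion of U: U consumed = 2ξ₁ = 0.949 × 692 → ξ₁ = 328.4 lbmol/h.
Q balance: n_Q = 0 + 1ξ₁ − 2ξ₂ = 110 → ξ₂ = (1·328.4 − 110)/2 = 109.2 lbmol/h.
Outlet amounts (n = n₀ + Σ ν·ξ):
  U: 692 − 2(328.4) = 35.29
  Q: 0 + 1(328.4) − 2(109.2) = 110
  P: 0 + 2(109.2) = 218.4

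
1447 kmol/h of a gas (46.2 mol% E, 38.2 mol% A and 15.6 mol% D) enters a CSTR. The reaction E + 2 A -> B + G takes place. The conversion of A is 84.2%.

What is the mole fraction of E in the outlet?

0.359

A reacted = 0.842 × 552.8 = 465.4 kmol/h; ν_A = −2, so ξ = 465.4/2 = 232.7 kmol/h.
Outlet amounts (n = n₀ + ν ξ):
  E: 668.5 − 1(232.7) = 435.8
  A: 552.8 − 2(232.7) = 87.34
  B: 0 + 1(232.7) = 232.7
  G: 0 + 1(232.7) = 232.7
  D: 225.7 (inert)
Total out = 1214 kmol/h; y_E = 435.8 / 1214 = 0.3589.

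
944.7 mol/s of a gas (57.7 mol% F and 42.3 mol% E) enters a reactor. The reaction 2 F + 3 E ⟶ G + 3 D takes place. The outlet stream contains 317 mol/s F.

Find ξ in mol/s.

ξ = 114 mol/s

For F: n = n₀ − 2ξ → 317 = 545.1 − 2ξ, giving ξ = 114 mol/s.
Outlet amounts (n = n₀ + ν ξ):
  F: 545.1 − 2(114) = 317
  E: 399.6 − 3(114) = 57.47
  G: 0 + 1(114) = 114
  D: 0 + 3(114) = 342.1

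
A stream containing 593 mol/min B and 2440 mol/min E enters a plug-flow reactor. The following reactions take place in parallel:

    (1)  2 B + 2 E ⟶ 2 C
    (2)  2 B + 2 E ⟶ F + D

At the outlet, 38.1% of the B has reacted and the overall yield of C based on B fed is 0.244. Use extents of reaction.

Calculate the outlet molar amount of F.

Yield of C: 2ξ₁ / 593 = 0.244 → ξ₁ = 72.35 mol/min.
Conversion of B: 2ξ₁ + 2ξ₂ = 0.381 × 593 = 225.9 → ξ₂ = 40.62 mol/min.
Outlet amounts (n = n₀ + Σ ν·ξ):
  B: 593 − 2(72.35) − 2(40.62) = 367.1
  E: 2440 − 2(72.35) − 2(40.62) = 2214
  C: 0 + 2(72.35) = 144.7
  F: 0 + 1(40.62) = 40.62
  D: 0 + 1(40.62) = 40.62

40.6 mol/min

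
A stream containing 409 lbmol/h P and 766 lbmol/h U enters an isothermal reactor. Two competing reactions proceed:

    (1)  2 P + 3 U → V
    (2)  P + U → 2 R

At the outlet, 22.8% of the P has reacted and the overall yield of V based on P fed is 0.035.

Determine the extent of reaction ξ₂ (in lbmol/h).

ξ₂ = 64.6 lbmol/h

Yield of V: 1ξ₁ / 409 = 0.035 → ξ₁ = 14.32 lbmol/h.
Conversion of P: 2ξ₁ + 1ξ₂ = 0.228 × 409 = 93.25 → ξ₂ = 64.62 lbmol/h.
Outlet amounts (n = n₀ + Σ ν·ξ):
  P: 409 − 2(14.32) − 1(64.62) = 315.7
  U: 766 − 3(14.32) − 1(64.62) = 658.4
  V: 0 + 1(14.32) = 14.32
  R: 0 + 2(64.62) = 129.2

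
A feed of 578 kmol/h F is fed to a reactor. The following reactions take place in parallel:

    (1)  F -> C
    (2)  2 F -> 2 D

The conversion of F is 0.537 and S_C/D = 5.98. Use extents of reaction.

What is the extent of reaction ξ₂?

ξ₂ = 22.2 kmol/h

Conversion of F: F consumed = 0.537 × 578 = 310.4 kmol/h = 1ξ₁ + 2ξ₂.
Selectivity: 1ξ₁ / (2ξ₂) = 5.98 → ξ₁ = 11.96 ξ₂.
Substitute: (1·11.96 + 2) ξ₂ = 310.4 → ξ₂ = 22.23 kmol/h, ξ₁ = 265.9 kmol/h.
Outlet amounts (n = n₀ + Σ ν·ξ):
  F: 578 − 1(265.9) − 2(22.23) = 267.6
  C: 0 + 1(265.9) = 265.9
  D: 0 + 2(22.23) = 44.47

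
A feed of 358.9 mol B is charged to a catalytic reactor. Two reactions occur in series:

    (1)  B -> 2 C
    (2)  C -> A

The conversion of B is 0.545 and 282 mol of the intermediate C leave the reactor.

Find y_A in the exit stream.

0.197

Conversion of B: B consumed = 1ξ₁ = 0.545 × 358.9 → ξ₁ = 195.6 mol.
C balance: n_C = 0 + 2ξ₁ − 1ξ₂ = 282 → ξ₂ = (2·195.6 − 282)/1 = 109.2 mol.
Outlet amounts (n = n₀ + Σ ν·ξ):
  B: 358.9 − 1(195.6) = 163.3
  C: 0 + 2(195.6) − 1(109.2) = 282
  A: 0 + 1(109.2) = 109.2
Total out = 554.5 mol; y_A = 109.2 / 554.5 = 0.1969.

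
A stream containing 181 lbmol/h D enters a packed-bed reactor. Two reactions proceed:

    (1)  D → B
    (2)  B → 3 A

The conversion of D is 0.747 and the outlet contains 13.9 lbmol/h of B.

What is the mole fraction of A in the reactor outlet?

0.859

Conversion of D: D consumed = 1ξ₁ = 0.747 × 181 → ξ₁ = 135.2 lbmol/h.
B balance: n_B = 0 + 1ξ₁ − 1ξ₂ = 13.9 → ξ₂ = (1·135.2 − 13.9)/1 = 121.3 lbmol/h.
Outlet amounts (n = n₀ + Σ ν·ξ):
  D: 181 − 1(135.2) = 45.79
  B: 0 + 1(135.2) − 1(121.3) = 13.9
  A: 0 + 3(121.3) = 363.9
Total out = 423.6 lbmol/h; y_A = 363.9 / 423.6 = 0.8591.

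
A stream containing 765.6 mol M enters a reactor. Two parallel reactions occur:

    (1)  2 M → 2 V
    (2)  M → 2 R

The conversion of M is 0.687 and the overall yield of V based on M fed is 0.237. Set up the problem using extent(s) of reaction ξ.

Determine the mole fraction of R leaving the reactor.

0.621

Yield of V: 2ξ₁ / 765.6 = 0.237 → ξ₁ = 90.72 mol.
Conversion of M: 2ξ₁ + 1ξ₂ = 0.687 × 765.6 = 526 → ξ₂ = 344.5 mol.
Outlet amounts (n = n₀ + Σ ν·ξ):
  M: 765.6 − 2(90.72) − 1(344.5) = 239.6
  V: 0 + 2(90.72) = 181.4
  R: 0 + 2(344.5) = 689
Total out = 1110 mol; y_R = 689 / 1110 = 0.6207.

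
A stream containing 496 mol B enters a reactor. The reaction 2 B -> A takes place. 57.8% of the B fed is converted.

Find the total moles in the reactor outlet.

B reacted = 0.578 × 496 = 286.7 mol; ν_B = −2, so ξ = 286.7/2 = 143.3 mol.
Outlet amounts (n = n₀ + ν ξ):
  B: 496 − 2(143.3) = 209.3
  A: 0 + 1(143.3) = 143.3
Total out = 209.3 + 143.3 = 352.7 mol.

353 mol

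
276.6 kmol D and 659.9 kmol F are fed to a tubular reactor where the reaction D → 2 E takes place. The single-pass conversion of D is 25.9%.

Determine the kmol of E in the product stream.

D reacted = 0.259 × 276.6 = 71.64 kmol; ν_D = −1, so ξ = 71.64/1 = 71.64 kmol.
Outlet amounts (n = n₀ + ν ξ):
  D: 276.6 − 1(71.64) = 205
  E: 0 + 2(71.64) = 143.3
  F: 659.9 (inert)

143 kmol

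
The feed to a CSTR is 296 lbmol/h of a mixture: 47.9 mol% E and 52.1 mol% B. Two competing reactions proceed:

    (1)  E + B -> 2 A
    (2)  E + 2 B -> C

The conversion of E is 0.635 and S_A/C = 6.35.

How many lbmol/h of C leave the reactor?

Conversion of E: E consumed = 0.635 × 141.8 = 90.03 lbmol/h = 1ξ₁ + 1ξ₂.
Selectivity: 2ξ₁ / (1ξ₂) = 6.35 → ξ₁ = 3.175 ξ₂.
Substitute: (1·3.175 + 1) ξ₂ = 90.03 → ξ₂ = 21.56 lbmol/h, ξ₁ = 68.47 lbmol/h.
Outlet amounts (n = n₀ + Σ ν·ξ):
  E: 141.8 − 1(68.47) − 1(21.56) = 51.75
  B: 154.2 − 1(68.47) − 2(21.56) = 42.62
  A: 0 + 2(68.47) = 136.9
  C: 0 + 1(21.56) = 21.56

21.6 lbmol/h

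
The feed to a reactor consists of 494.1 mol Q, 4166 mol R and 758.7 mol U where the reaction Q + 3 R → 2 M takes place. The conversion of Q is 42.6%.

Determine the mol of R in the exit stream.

Q reacted = 0.426 × 494.1 = 210.5 mol; ν_Q = −1, so ξ = 210.5/1 = 210.5 mol.
Outlet amounts (n = n₀ + ν ξ):
  Q: 494.1 − 1(210.5) = 283.6
  R: 4166 − 3(210.5) = 3535
  M: 0 + 2(210.5) = 421
  U: 758.7 (inert)

3530 mol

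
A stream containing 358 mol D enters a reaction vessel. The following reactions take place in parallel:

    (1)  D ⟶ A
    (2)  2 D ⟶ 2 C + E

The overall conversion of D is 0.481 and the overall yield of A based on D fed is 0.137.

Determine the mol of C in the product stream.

Yield of A: 1ξ₁ / 358 = 0.137 → ξ₁ = 49.05 mol.
Conversion of D: 1ξ₁ + 2ξ₂ = 0.481 × 358 = 172.2 → ξ₂ = 61.58 mol.
Outlet amounts (n = n₀ + Σ ν·ξ):
  D: 358 − 1(49.05) − 2(61.58) = 185.8
  A: 0 + 1(49.05) = 49.05
  C: 0 + 2(61.58) = 123.2
  E: 0 + 1(61.58) = 61.58

123 mol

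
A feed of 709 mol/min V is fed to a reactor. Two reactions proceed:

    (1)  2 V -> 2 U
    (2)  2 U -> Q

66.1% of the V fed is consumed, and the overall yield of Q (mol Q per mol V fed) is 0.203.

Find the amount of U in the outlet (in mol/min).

Conversion of V: V consumed = 2ξ₁ = 0.661 × 709 → ξ₁ = 234.3 mol/min.
Yield of Q: 1ξ₂ / 709 = 0.203 → ξ₂ = 143.9 mol/min.
Outlet amounts (n = n₀ + Σ ν·ξ):
  V: 709 − 2(234.3) = 240.4
  U: 0 + 2(234.3) − 2(143.9) = 180.8
  Q: 0 + 1(143.9) = 143.9

181 mol/min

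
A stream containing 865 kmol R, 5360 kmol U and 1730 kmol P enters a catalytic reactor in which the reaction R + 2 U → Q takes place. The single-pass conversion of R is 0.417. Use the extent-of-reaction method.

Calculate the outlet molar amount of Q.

R reacted = 0.417 × 865 = 360.7 kmol; ν_R = −1, so ξ = 360.7/1 = 360.7 kmol.
Outlet amounts (n = n₀ + ν ξ):
  R: 865 − 1(360.7) = 504.3
  U: 5360 − 2(360.7) = 4639
  Q: 0 + 1(360.7) = 360.7
  P: 1730 (inert)

361 kmol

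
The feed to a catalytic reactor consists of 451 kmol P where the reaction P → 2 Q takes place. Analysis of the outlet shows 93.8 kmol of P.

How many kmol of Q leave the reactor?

For P: n = n₀ − 1ξ → 93.8 = 451 − 1ξ, giving ξ = 357.2 kmol.
Outlet amounts (n = n₀ + ν ξ):
  P: 451 − 1(357.2) = 93.8
  Q: 0 + 2(357.2) = 714.4

714 kmol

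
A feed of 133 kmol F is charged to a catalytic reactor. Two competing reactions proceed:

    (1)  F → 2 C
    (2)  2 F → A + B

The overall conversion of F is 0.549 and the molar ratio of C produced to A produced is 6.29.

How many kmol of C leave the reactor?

Conversion of F: F consumed = 0.549 × 133 = 73.02 kmol = 1ξ₁ + 2ξ₂.
Selectivity: 2ξ₁ / (1ξ₂) = 6.29 → ξ₁ = 3.145 ξ₂.
Substitute: (1·3.145 + 2) ξ₂ = 73.02 → ξ₂ = 14.19 kmol, ξ₁ = 44.63 kmol.
Outlet amounts (n = n₀ + Σ ν·ξ):
  F: 133 − 1(44.63) − 2(14.19) = 59.98
  C: 0 + 2(44.63) = 89.27
  A: 0 + 1(14.19) = 14.19
  B: 0 + 1(14.19) = 14.19

89.3 kmol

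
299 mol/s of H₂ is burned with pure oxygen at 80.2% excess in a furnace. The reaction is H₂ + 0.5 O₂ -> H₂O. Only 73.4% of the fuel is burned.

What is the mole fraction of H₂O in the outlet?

Stoichiometric O₂ = 0.5 × 299 = 149.5 mol/s; O₂ fed = 149.5 × 1.802 = 269.4 mol/s.
Fuel reacted = 0.734 × 299 → ξ = 219.5 mol/s.
Outlet (n = n₀ + ν ξ):
  H₂: 299 − 1(219.5) = 79.53
  O₂: 269.4 − 0.5(219.5) = 159.7
  H₂O: 0 + 1(219.5) = 219.5
Total out = 458.7 mol/s; y_H₂O = 219.5 / 458.7 = 0.4785.

0.478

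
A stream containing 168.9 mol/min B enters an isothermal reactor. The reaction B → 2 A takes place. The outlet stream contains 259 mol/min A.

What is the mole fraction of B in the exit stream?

0.132

For A: n = n₀ + 2ξ → 259 = 0 + 2ξ, giving ξ = 129.5 mol/min.
Outlet amounts (n = n₀ + ν ξ):
  B: 168.9 − 1(129.5) = 39.4
  A: 0 + 2(129.5) = 259
Total out = 298.4 mol/min; y_B = 39.4 / 298.4 = 0.132.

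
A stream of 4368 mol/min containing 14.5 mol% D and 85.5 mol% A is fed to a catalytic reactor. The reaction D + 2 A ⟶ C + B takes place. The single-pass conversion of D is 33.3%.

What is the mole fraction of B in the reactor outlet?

D reacted = 0.333 × 633.4 = 210.9 mol/min; ν_D = −1, so ξ = 210.9/1 = 210.9 mol/min.
Outlet amounts (n = n₀ + ν ξ):
  D: 633.4 − 1(210.9) = 422.5
  A: 3735 − 2(210.9) = 3313
  C: 0 + 1(210.9) = 210.9
  B: 0 + 1(210.9) = 210.9
Total out = 4157 mol/min; y_B = 210.9 / 4157 = 0.05073.

0.0507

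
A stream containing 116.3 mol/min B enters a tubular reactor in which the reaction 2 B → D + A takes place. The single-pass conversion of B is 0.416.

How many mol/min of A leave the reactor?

24.2 mol/min

B reacted = 0.416 × 116.3 = 48.38 mol/min; ν_B = −2, so ξ = 48.38/2 = 24.19 mol/min.
Outlet amounts (n = n₀ + ν ξ):
  B: 116.3 − 2(24.19) = 67.92
  D: 0 + 1(24.19) = 24.19
  A: 0 + 1(24.19) = 24.19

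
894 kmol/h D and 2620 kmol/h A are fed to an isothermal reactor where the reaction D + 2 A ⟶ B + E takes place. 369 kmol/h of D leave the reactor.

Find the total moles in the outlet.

For D: n = n₀ − 1ξ → 369 = 894 − 1ξ, giving ξ = 525 kmol/h.
Outlet amounts (n = n₀ + ν ξ):
  D: 894 − 1(525) = 369
  A: 2620 − 2(525) = 1570
  B: 0 + 1(525) = 525
  E: 0 + 1(525) = 525
Total out = 369 + 1570 + 525 + 525 = 2989 kmol/h.

2990 kmol/h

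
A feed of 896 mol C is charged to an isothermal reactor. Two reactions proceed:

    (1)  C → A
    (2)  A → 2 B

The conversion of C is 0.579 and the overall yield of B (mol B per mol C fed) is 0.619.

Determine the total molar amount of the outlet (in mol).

Conversion of C: C consumed = 1ξ₁ = 0.579 × 896 → ξ₁ = 518.8 mol.
Yield of B: 2ξ₂ / 896 = 0.619 → ξ₂ = 277.3 mol.
Outlet amounts (n = n₀ + Σ ν·ξ):
  C: 896 − 1(518.8) = 377.2
  A: 0 + 1(518.8) − 1(277.3) = 241.5
  B: 0 + 2(277.3) = 554.6
Total out = 377.2 + 241.5 + 554.6 = 1173 mol.

1170 mol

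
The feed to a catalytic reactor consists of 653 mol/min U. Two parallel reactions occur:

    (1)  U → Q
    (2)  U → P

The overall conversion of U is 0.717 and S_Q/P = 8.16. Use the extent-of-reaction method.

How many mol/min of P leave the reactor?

Conversion of U: U consumed = 0.717 × 653 = 468.2 mol/min = 1ξ₁ + 1ξ₂.
Selectivity: 1ξ₁ / (1ξ₂) = 8.16 → ξ₁ = 8.16 ξ₂.
Substitute: (1·8.16 + 1) ξ₂ = 468.2 → ξ₂ = 51.11 mol/min, ξ₁ = 417.1 mol/min.
Outlet amounts (n = n₀ + Σ ν·ξ):
  U: 653 − 1(417.1) − 1(51.11) = 184.8
  Q: 0 + 1(417.1) = 417.1
  P: 0 + 1(51.11) = 51.11

51.1 mol/min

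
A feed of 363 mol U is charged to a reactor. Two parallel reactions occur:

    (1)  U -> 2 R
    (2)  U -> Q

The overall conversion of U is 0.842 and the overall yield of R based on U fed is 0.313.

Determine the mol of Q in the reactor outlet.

Yield of R: 2ξ₁ / 363 = 0.313 → ξ₁ = 56.81 mol.
Conversion of U: 1ξ₁ + 1ξ₂ = 0.842 × 363 = 305.6 → ξ₂ = 248.8 mol.
Outlet amounts (n = n₀ + Σ ν·ξ):
  U: 363 − 1(56.81) − 1(248.8) = 57.35
  R: 0 + 2(56.81) = 113.6
  Q: 0 + 1(248.8) = 248.8

249 mol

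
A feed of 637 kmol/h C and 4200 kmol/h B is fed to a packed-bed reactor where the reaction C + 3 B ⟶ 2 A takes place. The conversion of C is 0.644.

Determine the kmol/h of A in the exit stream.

C reacted = 0.644 × 637 = 410.2 kmol/h; ν_C = −1, so ξ = 410.2/1 = 410.2 kmol/h.
Outlet amounts (n = n₀ + ν ξ):
  C: 637 − 1(410.2) = 226.8
  B: 4200 − 3(410.2) = 2969
  A: 0 + 2(410.2) = 820.5

820 kmol/h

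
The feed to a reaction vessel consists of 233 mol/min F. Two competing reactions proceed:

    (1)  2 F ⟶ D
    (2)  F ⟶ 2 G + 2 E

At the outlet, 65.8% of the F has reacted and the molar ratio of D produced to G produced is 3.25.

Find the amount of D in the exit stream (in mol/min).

Conversion of F: F consumed = 0.658 × 233 = 153.3 mol/min = 2ξ₁ + 1ξ₂.
Selectivity: 1ξ₁ / (2ξ₂) = 3.25 → ξ₁ = 6.5 ξ₂.
Substitute: (2·6.5 + 1) ξ₂ = 153.3 → ξ₂ = 10.95 mol/min, ξ₁ = 71.18 mol/min.
Outlet amounts (n = n₀ + Σ ν·ξ):
  F: 233 − 2(71.18) − 1(10.95) = 79.69
  D: 0 + 1(71.18) = 71.18
  G: 0 + 2(10.95) = 21.9
  E: 0 + 2(10.95) = 21.9

71.2 mol/min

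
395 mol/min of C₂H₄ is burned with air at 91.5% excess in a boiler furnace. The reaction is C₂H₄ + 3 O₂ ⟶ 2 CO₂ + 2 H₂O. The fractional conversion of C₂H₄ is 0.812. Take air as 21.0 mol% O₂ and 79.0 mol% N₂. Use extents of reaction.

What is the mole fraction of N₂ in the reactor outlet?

Stoichiometric O₂ = 3 × 395 = 1185 mol/min; O₂ fed = 1185 × 1.915 = 2269 mol/min.
N₂ fed = 2269 × 79/21 = 8537 mol/min.
Fuel reacted = 0.812 × 395 → ξ = 320.7 mol/min.
Outlet (n = n₀ + ν ξ):
  C₂H₄: 395 − 1(320.7) = 74.26
  O₂: 2269 − 3(320.7) = 1307
  N₂: 8537 (inert)
  CO₂: 0 + 2(320.7) = 641.5
  H₂O: 0 + 2(320.7) = 641.5
Total out = 11200 mol/min; y_N₂ = 8537 / 11200 = 0.7621.

0.762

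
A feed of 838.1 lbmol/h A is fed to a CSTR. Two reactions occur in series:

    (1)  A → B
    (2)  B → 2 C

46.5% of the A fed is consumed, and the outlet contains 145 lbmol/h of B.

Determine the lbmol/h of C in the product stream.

Conversion of A: A consumed = 1ξ₁ = 0.465 × 838.1 → ξ₁ = 389.7 lbmol/h.
B balance: n_B = 0 + 1ξ₁ − 1ξ₂ = 145 → ξ₂ = (1·389.7 − 145)/1 = 244.7 lbmol/h.
Outlet amounts (n = n₀ + Σ ν·ξ):
  A: 838.1 − 1(389.7) = 448.4
  B: 0 + 1(389.7) − 1(244.7) = 145
  C: 0 + 2(244.7) = 489.4

489 lbmol/h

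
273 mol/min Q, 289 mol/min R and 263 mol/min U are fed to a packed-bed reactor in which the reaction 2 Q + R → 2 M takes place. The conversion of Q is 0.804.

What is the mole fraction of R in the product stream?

Q reacted = 0.804 × 273 = 219.5 mol/min; ν_Q = −2, so ξ = 219.5/2 = 109.7 mol/min.
Outlet amounts (n = n₀ + ν ξ):
  Q: 273 − 2(109.7) = 53.51
  R: 289 − 1(109.7) = 179.3
  M: 0 + 2(109.7) = 219.5
  U: 263 (inert)
Total out = 715.3 mol/min; y_R = 179.3 / 715.3 = 0.2506.

0.251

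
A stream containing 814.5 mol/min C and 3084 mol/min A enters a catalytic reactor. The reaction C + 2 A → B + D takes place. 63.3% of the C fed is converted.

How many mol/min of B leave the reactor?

C reacted = 0.633 × 814.5 = 515.6 mol/min; ν_C = −1, so ξ = 515.6/1 = 515.6 mol/min.
Outlet amounts (n = n₀ + ν ξ):
  C: 814.5 − 1(515.6) = 298.9
  A: 3084 − 2(515.6) = 2053
  B: 0 + 1(515.6) = 515.6
  D: 0 + 1(515.6) = 515.6

516 mol/min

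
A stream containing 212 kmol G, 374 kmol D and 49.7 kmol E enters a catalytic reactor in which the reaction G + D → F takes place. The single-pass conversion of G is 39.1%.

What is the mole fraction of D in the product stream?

G reacted = 0.391 × 212 = 82.89 kmol; ν_G = −1, so ξ = 82.89/1 = 82.89 kmol.
Outlet amounts (n = n₀ + ν ξ):
  G: 212 − 1(82.89) = 129.1
  D: 374 − 1(82.89) = 291.1
  F: 0 + 1(82.89) = 82.89
  E: 49.7 (inert)
Total out = 552.8 kmol; y_D = 291.1 / 552.8 = 0.5266.

0.527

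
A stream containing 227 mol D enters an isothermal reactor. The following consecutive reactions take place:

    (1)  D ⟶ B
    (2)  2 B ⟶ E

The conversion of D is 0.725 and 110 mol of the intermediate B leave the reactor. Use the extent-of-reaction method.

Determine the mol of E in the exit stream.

27.3 mol

Conversion of D: D consumed = 1ξ₁ = 0.725 × 227 → ξ₁ = 164.6 mol.
B balance: n_B = 0 + 1ξ₁ − 2ξ₂ = 110 → ξ₂ = (1·164.6 − 110)/2 = 27.29 mol.
Outlet amounts (n = n₀ + Σ ν·ξ):
  D: 227 − 1(164.6) = 62.43
  B: 0 + 1(164.6) − 2(27.29) = 110
  E: 0 + 1(27.29) = 27.29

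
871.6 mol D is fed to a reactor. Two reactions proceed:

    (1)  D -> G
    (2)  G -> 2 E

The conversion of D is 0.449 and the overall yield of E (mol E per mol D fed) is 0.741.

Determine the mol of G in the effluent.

Conversion of D: D consumed = 1ξ₁ = 0.449 × 871.6 → ξ₁ = 391.3 mol.
Yield of E: 2ξ₂ / 871.6 = 0.741 → ξ₂ = 322.9 mol.
Outlet amounts (n = n₀ + Σ ν·ξ):
  D: 871.6 − 1(391.3) = 480.3
  G: 0 + 1(391.3) − 1(322.9) = 68.42
  E: 0 + 2(322.9) = 645.9

68.4 mol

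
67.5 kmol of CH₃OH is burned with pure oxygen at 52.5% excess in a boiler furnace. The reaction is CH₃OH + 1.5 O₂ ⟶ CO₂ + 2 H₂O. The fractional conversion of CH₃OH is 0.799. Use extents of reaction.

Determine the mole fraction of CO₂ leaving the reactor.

Stoichiometric O₂ = 1.5 × 67.5 = 101.2 kmol; O₂ fed = 101.2 × 1.525 = 154.4 kmol.
Fuel reacted = 0.799 × 67.5 → ξ = 53.93 kmol.
Outlet (n = n₀ + ν ξ):
  CH₃OH: 67.5 − 1(53.93) = 13.57
  O₂: 154.4 − 1.5(53.93) = 73.51
  CO₂: 0 + 1(53.93) = 53.93
  H₂O: 0 + 2(53.93) = 107.9
Total out = 248.9 kmol; y_CO₂ = 53.93 / 248.9 = 0.2167.

0.217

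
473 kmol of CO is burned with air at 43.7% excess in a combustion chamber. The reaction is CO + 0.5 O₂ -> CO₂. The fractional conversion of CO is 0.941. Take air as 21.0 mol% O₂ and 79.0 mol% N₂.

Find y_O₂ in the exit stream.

Stoichiometric O₂ = 0.5 × 473 = 236.5 kmol; O₂ fed = 236.5 × 1.437 = 339.9 kmol.
N₂ fed = 339.9 × 79/21 = 1278 kmol.
Fuel reacted = 0.941 × 473 → ξ = 445.1 kmol.
Outlet (n = n₀ + ν ξ):
  CO: 473 − 1(445.1) = 27.91
  O₂: 339.9 − 0.5(445.1) = 117.3
  N₂: 1278 (inert)
  CO₂: 0 + 1(445.1) = 445.1
Total out = 1869 kmol; y_O₂ = 117.3 / 1869 = 0.06277.

0.0628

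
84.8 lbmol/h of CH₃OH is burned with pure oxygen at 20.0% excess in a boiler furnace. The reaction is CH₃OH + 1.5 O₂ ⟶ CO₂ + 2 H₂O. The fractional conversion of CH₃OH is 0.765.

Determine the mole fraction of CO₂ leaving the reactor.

0.24

Stoichiometric O₂ = 1.5 × 84.8 = 127.2 lbmol/h; O₂ fed = 127.2 × 1.200 = 152.6 lbmol/h.
Fuel reacted = 0.765 × 84.8 → ξ = 64.87 lbmol/h.
Outlet (n = n₀ + ν ξ):
  CH₃OH: 84.8 − 1(64.87) = 19.93
  O₂: 152.6 − 1.5(64.87) = 55.33
  CO₂: 0 + 1(64.87) = 64.87
  H₂O: 0 + 2(64.87) = 129.7
Total out = 269.9 lbmol/h; y_CO₂ = 64.87 / 269.9 = 0.2404.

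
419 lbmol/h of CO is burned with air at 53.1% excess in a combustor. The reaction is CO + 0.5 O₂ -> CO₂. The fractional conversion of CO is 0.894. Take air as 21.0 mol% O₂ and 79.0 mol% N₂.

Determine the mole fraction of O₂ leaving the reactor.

0.0759

Stoichiometric O₂ = 0.5 × 419 = 209.5 lbmol/h; O₂ fed = 209.5 × 1.531 = 320.7 lbmol/h.
N₂ fed = 320.7 × 79/21 = 1207 lbmol/h.
Fuel reacted = 0.894 × 419 → ξ = 374.6 lbmol/h.
Outlet (n = n₀ + ν ξ):
  CO: 419 − 1(374.6) = 44.41
  O₂: 320.7 − 0.5(374.6) = 133.5
  N₂: 1207 (inert)
  CO₂: 0 + 1(374.6) = 374.6
Total out = 1759 lbmol/h; y_O₂ = 133.5 / 1759 = 0.07587.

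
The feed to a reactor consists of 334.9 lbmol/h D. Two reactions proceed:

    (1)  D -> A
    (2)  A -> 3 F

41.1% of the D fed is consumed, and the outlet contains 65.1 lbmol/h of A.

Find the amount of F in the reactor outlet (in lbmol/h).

218 lbmol/h

Conversion of D: D consumed = 1ξ₁ = 0.411 × 334.9 → ξ₁ = 137.6 lbmol/h.
A balance: n_A = 0 + 1ξ₁ − 1ξ₂ = 65.1 → ξ₂ = (1·137.6 − 65.1)/1 = 72.54 lbmol/h.
Outlet amounts (n = n₀ + Σ ν·ξ):
  D: 334.9 − 1(137.6) = 197.3
  A: 0 + 1(137.6) − 1(72.54) = 65.1
  F: 0 + 3(72.54) = 217.6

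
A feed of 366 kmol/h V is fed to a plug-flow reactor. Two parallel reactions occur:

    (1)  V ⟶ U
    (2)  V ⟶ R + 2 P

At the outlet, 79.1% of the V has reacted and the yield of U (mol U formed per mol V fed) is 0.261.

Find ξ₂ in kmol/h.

ξ₂ = 194 kmol/h

Yield of U: 1ξ₁ / 366 = 0.261 → ξ₁ = 95.53 kmol/h.
Conversion of V: 1ξ₁ + 1ξ₂ = 0.791 × 366 = 289.5 → ξ₂ = 194 kmol/h.
Outlet amounts (n = n₀ + Σ ν·ξ):
  V: 366 − 1(95.53) − 1(194) = 76.49
  U: 0 + 1(95.53) = 95.53
  R: 0 + 1(194) = 194
  P: 0 + 2(194) = 388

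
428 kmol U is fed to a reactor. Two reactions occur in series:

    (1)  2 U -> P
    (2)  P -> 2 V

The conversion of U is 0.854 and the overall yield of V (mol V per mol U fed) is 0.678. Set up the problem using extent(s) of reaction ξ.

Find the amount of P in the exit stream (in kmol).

37.7 kmol

Conversion of U: U consumed = 2ξ₁ = 0.854 × 428 → ξ₁ = 182.8 kmol.
Yield of V: 2ξ₂ / 428 = 0.678 → ξ₂ = 145.1 kmol.
Outlet amounts (n = n₀ + Σ ν·ξ):
  U: 428 − 2(182.8) = 62.49
  P: 0 + 1(182.8) − 1(145.1) = 37.66
  V: 0 + 2(145.1) = 290.2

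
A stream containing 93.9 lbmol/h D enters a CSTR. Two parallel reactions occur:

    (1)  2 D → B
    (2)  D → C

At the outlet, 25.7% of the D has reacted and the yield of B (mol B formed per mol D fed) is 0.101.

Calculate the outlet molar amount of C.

Yield of B: 1ξ₁ / 93.9 = 0.101 → ξ₁ = 9.484 lbmol/h.
Conversion of D: 2ξ₁ + 1ξ₂ = 0.257 × 93.9 = 24.13 → ξ₂ = 5.164 lbmol/h.
Outlet amounts (n = n₀ + Σ ν·ξ):
  D: 93.9 − 2(9.484) − 1(5.164) = 69.77
  B: 0 + 1(9.484) = 9.484
  C: 0 + 1(5.164) = 5.164

5.16 lbmol/h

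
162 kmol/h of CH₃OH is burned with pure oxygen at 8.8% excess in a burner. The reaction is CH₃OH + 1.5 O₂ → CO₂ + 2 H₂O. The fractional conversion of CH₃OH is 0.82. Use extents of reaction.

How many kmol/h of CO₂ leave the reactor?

Stoichiometric O₂ = 1.5 × 162 = 243 kmol/h; O₂ fed = 243 × 1.088 = 264.4 kmol/h.
Fuel reacted = 0.82 × 162 → ξ = 132.8 kmol/h.
Outlet (n = n₀ + ν ξ):
  CH₃OH: 162 − 1(132.8) = 29.16
  O₂: 264.4 − 1.5(132.8) = 65.12
  CO₂: 0 + 1(132.8) = 132.8
  H₂O: 0 + 2(132.8) = 265.7

133 kmol/h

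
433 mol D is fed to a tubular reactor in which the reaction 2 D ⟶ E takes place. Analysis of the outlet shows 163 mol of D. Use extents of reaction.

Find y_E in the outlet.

0.453

For D: n = n₀ − 2ξ → 163 = 433 − 2ξ, giving ξ = 135 mol.
Outlet amounts (n = n₀ + ν ξ):
  D: 433 − 2(135) = 163
  E: 0 + 1(135) = 135
Total out = 298 mol; y_E = 135 / 298 = 0.453.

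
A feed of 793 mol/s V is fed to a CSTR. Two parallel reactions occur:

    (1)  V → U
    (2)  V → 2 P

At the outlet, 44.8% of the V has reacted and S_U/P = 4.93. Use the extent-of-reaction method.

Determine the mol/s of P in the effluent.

65.4 mol/s

Conversion of V: V consumed = 0.448 × 793 = 355.3 mol/s = 1ξ₁ + 1ξ₂.
Selectivity: 1ξ₁ / (2ξ₂) = 4.93 → ξ₁ = 9.86 ξ₂.
Substitute: (1·9.86 + 1) ξ₂ = 355.3 → ξ₂ = 32.71 mol/s, ξ₁ = 322.6 mol/s.
Outlet amounts (n = n₀ + Σ ν·ξ):
  V: 793 − 1(322.6) − 1(32.71) = 437.7
  U: 0 + 1(322.6) = 322.6
  P: 0 + 2(32.71) = 65.43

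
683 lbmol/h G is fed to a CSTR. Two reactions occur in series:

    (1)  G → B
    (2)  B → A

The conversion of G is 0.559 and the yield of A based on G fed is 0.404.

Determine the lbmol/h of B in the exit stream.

106 lbmol/h

Conversion of G: G consumed = 1ξ₁ = 0.559 × 683 → ξ₁ = 381.8 lbmol/h.
Yield of A: 1ξ₂ / 683 = 0.404 → ξ₂ = 275.9 lbmol/h.
Outlet amounts (n = n₀ + Σ ν·ξ):
  G: 683 − 1(381.8) = 301.2
  B: 0 + 1(381.8) − 1(275.9) = 105.9
  A: 0 + 1(275.9) = 275.9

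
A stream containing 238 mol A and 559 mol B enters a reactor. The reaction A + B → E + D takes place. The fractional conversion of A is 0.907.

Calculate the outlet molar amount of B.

343 mol

A reacted = 0.907 × 238 = 215.9 mol; ν_A = −1, so ξ = 215.9/1 = 215.9 mol.
Outlet amounts (n = n₀ + ν ξ):
  A: 238 − 1(215.9) = 22.13
  B: 559 − 1(215.9) = 343.1
  E: 0 + 1(215.9) = 215.9
  D: 0 + 1(215.9) = 215.9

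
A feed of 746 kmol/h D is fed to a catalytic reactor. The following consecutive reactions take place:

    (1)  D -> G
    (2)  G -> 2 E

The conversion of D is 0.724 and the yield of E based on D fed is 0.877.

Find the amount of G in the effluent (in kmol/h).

213 kmol/h

Conversion of D: D consumed = 1ξ₁ = 0.724 × 746 → ξ₁ = 540.1 kmol/h.
Yield of E: 2ξ₂ / 746 = 0.877 → ξ₂ = 327.1 kmol/h.
Outlet amounts (n = n₀ + Σ ν·ξ):
  D: 746 − 1(540.1) = 205.9
  G: 0 + 1(540.1) − 1(327.1) = 213
  E: 0 + 2(327.1) = 654.2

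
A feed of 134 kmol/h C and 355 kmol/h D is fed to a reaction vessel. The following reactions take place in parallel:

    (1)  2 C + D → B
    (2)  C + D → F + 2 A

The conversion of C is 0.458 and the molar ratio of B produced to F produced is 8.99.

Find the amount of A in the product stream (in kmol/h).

6.47 kmol/h

Conversion of C: C consumed = 0.458 × 134 = 61.37 kmol/h = 2ξ₁ + 1ξ₂.
Selectivity: 1ξ₁ / (1ξ₂) = 8.99 → ξ₁ = 8.99 ξ₂.
Substitute: (2·8.99 + 1) ξ₂ = 61.37 → ξ₂ = 3.234 kmol/h, ξ₁ = 29.07 kmol/h.
Outlet amounts (n = n₀ + Σ ν·ξ):
  C: 134 − 2(29.07) − 1(3.234) = 72.63
  D: 355 − 1(29.07) − 1(3.234) = 322.7
  B: 0 + 1(29.07) = 29.07
  F: 0 + 1(3.234) = 3.234
  A: 0 + 2(3.234) = 6.467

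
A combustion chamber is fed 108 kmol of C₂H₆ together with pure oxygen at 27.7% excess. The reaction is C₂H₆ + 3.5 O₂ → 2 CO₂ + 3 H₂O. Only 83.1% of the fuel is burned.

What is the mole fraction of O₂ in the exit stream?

Stoichiometric O₂ = 3.5 × 108 = 378 kmol; O₂ fed = 378 × 1.277 = 482.7 kmol.
Fuel reacted = 0.831 × 108 → ξ = 89.75 kmol.
Outlet (n = n₀ + ν ξ):
  C₂H₆: 108 − 1(89.75) = 18.25
  O₂: 482.7 − 3.5(89.75) = 168.6
  CO₂: 0 + 2(89.75) = 179.5
  H₂O: 0 + 3(89.75) = 269.2
Total out = 635.6 kmol; y_O₂ = 168.6 / 635.6 = 0.2653.

0.265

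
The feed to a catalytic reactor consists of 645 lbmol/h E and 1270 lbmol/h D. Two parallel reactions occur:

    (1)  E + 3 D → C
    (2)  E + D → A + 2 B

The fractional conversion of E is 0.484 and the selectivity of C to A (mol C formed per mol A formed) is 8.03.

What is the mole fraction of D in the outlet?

Conversion of E: E consumed = 0.484 × 645 = 312.2 lbmol/h = 1ξ₁ + 1ξ₂.
Selectivity: 1ξ₁ / (1ξ₂) = 8.03 → ξ₁ = 8.03 ξ₂.
Substitute: (1·8.03 + 1) ξ₂ = 312.2 → ξ₂ = 34.57 lbmol/h, ξ₁ = 277.6 lbmol/h.
Outlet amounts (n = n₀ + Σ ν·ξ):
  E: 645 − 1(277.6) − 1(34.57) = 332.8
  D: 1270 − 3(277.6) − 1(34.57) = 402.6
  C: 0 + 1(277.6) = 277.6
  A: 0 + 1(34.57) = 34.57
  B: 0 + 2(34.57) = 69.14
Total out = 1117 lbmol/h; y_D = 402.6 / 1117 = 0.3605.

0.361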